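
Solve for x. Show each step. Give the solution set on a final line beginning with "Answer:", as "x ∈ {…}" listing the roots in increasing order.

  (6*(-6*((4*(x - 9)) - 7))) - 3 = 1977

Step 1. [(6*(-6*((4*(x - 9)) - 7))) - 3 = 1977] peel the -3: add 3 from each side, so sub: 6*(-6*((4*(x - 9)) - 7)) = 1980.
Step 2. [6*(-6*((4*(x - 9)) - 7)) = 1980] divide by the outer 6 ⇒ div: -6*((4*(x - 9)) - 7) = 330.
Step 3. [-6*((4*(x - 9)) - 7) = 330] -6 out front; divide by -6 ⇒ div: (4*(x - 9)) - 7 = -55.
Step 4. [(4*(x - 9)) - 7 = -55] the outer -7 inverts by adding 7, so sub: 4*(x - 9) = -48.
Step 5. [4*(x - 9) = -48] LHS = 4·(…); ÷4 both sides, so div: x - 9 = -12.
Step 6. [x - 9 = -12] peel the -9: add 9 from each side ⇒ sub: x = -3.

Answer: x ∈ {-3}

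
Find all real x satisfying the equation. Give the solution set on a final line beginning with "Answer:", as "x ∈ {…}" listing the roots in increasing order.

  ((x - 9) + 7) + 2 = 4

Step 1. [((x - 9) + 7) + 2 = 4] subtract 2: x sits inside (… + 2). So sub: (x - 9) + 7 = 2.
Step 2. [(x - 9) + 7 = 2] 7 comes off first (subtract 7) ⇒ sub: x - 9 = -5.
Step 3. [x - 9 = -5] peel the -9: add 9 from each side ⇒ sub: x = 4.

Answer: x ∈ {4}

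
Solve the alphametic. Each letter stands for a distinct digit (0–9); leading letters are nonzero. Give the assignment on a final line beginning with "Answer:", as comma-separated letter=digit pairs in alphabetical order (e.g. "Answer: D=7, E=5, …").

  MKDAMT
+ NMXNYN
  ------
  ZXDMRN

Step 1. [col 1: T + N ≡ N (mod 10)] column 1: given nothing yet, carry-in 0, and all letters distinct, none taken yet, T+N≡N (mod 10) forces T=0, so T=0.
Step 2. [col 1: T + N ≡ N (mod 10)] several values work for N in column 1 (T + N ≡ N (mod 10), carry-in 0); try N=3. So N=3.
Step 3. [col 2: M + Y ≡ R (mod 10)] several values work for M in column 2 (M + Y ≡ R (mod 10), carry-in 0); try M=1, so M=1.
Step 4. [col 2: M + Y ≡ R (mod 10)] column 2 (M + Y ≡ R (mod 10), carry-in 0) doesn't pin R yet; pick R=6 and continue ⇒ R=6.
Step 5. [col 2: M + Y ≡ R (mod 10)] column 2 reads M+Y+carry(0)=R with M=1, R=6; with digits 0,1,3,6 already taken and all letters distinct, the only value for Y is 5. So Y=5.
Step 6. [col 3: A + N ≡ M (mod 10)] from column 3 (N=3, M=1, carry-in 0, digits 0,1,3,5,6 already taken and all letters distinct): A must equal 8 ⇒ A=8.
Step 7. [col 4: D + X ≡ D (mod 10)] column 4: given nothing yet, carry-in 1, and digits 0,1,3,5,6,8 already taken and all letters distinct, D+X≡D (mod 10) forces X=9, so X=9.
Step 8. [col 4: D + X ≡ D (mod 10)] several values work for D in column 4 (D + X ≡ D (mod 10), carry-in 1); try D=2 ⇒ D=2.
Step 9. [col 5: K + M ≡ X (mod 10)] in column 5 we have K+M≡X with carry-in 1; given M=1, X=9 and digits 0,1,2,3,5,6,8,9 already taken and all letters distinct, that pins K to 7, so K=7.
Step 10. [col 6: M + N ≡ Z (mod 10)] column 6: given M=1, N=3, carry-in 0, and digits 0,1,2,3,5,6,7,8,9 already taken and all letters distinct, M+N≡Z (mod 10) forces Z=4 ⇒ Z=4.

Answer: A=8, D=2, K=7, M=1, N=3, R=6, T=0, X=9, Y=5, Z=4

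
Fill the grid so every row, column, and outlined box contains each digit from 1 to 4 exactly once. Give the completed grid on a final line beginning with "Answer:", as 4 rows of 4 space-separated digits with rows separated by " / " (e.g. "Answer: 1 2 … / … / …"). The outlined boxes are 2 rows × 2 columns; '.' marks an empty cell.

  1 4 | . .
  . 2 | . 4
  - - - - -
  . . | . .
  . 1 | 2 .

Step 1. [r4c4∈{3}] nothing but 3 survives at r4c4 ⇒ r4c4=3.
Step 2. [r3c1∈{2,3,4}] in row 3, 2 fits only at r3c1 ⇒ r3c1=2.
Step 3. [r2c3∈{1,3}] in row 2, 1 fits only at r2c3 ⇒ r2c3=1.
Step 4. [r1c3∈{3}] nothing but 3 survives at r1c3. So r1c3=3.
Step 5. [r4c1∈{4}] r4c1's peers cover all but 4 ⇒ r4c1=4.
Step 6. [r2c1∈{3}] only 3 remains possible at r2c1, so r2c1=3.
Step 7. [r3c2∈{3}] r3c2's peers cover all but 3 ⇒ r3c2=3.
Step 8. [r1c4∈{2}] nothing but 2 survives at r1c4. So r1c4=2.
Step 9. [r3c4∈{1}] only 1 remains possible at r3c4 ⇒ r3c4=1.
Step 10. [r3c3∈{4}] nothing but 4 survives at r3c3 ⇒ r3c3=4.

Answer: 1 4 3 2 / 3 2 1 4 / 2 3 4 1 / 4 1 2 3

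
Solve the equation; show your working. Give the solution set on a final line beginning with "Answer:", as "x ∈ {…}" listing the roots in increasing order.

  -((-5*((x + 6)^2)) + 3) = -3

Step 1. [-((-5*((x + 6)^2)) + 3) = -3] leading − — multiply by −1, so neg: (-5*((x + 6)^2)) + 3 = 3.
Step 2. [(-5*((x + 6)^2)) + 3 = 3] subtract 3: x sits inside (… + 3). So sub: -5*((x + 6)^2) = 0.
Step 3. [-5*((x + 6)^2) = 0] -5 out front; divide by -5. So div: (x + 6)^2 = 0.
Step 4. [(x + 6)^2 = 0] LHS squared, RHS 0 ≥ 0: apply √ (±), so sqrt: x + 6 = 0.
Step 5. [x + 6 = 0] subtract 6: x sits inside (… + 6) ⇒ sub: x = -6.

Answer: x ∈ {-6}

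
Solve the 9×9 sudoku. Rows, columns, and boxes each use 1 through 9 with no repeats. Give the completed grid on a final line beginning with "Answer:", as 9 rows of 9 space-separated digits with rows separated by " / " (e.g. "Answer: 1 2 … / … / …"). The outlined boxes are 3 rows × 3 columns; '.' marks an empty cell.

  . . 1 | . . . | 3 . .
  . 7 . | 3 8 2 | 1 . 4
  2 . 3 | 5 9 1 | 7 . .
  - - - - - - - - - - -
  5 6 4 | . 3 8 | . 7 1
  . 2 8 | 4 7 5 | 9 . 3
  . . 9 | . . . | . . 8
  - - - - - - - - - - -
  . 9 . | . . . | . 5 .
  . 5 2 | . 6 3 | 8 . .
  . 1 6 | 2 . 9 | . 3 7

Step 1. [r1c5∈{4}] r1c5 has the single candidate 4, so r1c5=4.
Step 2. [r3c9∈{6}] r3c9's peers cover all but 6. So r3c9=6.
Step 3. [r6c1∈{1,3,7}] r6c1 is the only open cell in row 6 admitting 7 ⇒ r6c1=7.
Step 4. [r6c6∈{6}] r6c6 has the single candidate 6 ⇒ r6c6=6.
Step 5. [r2c8∈{9}] only 9 remains possible at r2c8, so r2c8=9.
Step 6. [r8c4∈{1,7}] 7 has one home in row 8: r8c4. So r8c4=7.
Step 7. [r9c7∈{4}] r9c7 has the single candidate 4, so r9c7=4.
Step 8. [r1c2∈{8}] r1c2 is down to just 8. So r1c2=8.
Step 9. [r6c5∈{1,2}] 2 has one home in col 5: r6c5, so r6c5=2.
Step 10. [r7c9∈{2}] r7c9's peers cover all but 2, so r7c9=2.
Step 11. [r7c1∈{3,4,8}] 3 has one home in row 7: r7c1 ⇒ r7c1=3.
Step 12. [r6c4∈{1}] r6c4's peers cover all but 1. So r6c4=1.
Step 13. [r2c1∈{6}] r2c1 has the single candidate 6 ⇒ r2c1=6.
Step 14. [r3c2∈{4}] only 4 remains possible at r3c2 ⇒ r3c2=4.
Step 15. [r1c1∈{9}] only 9 remains possible at r1c1. So r1c1=9.
Step 16. [r6c8∈{4}] r6c8's peers cover all but 4, so r6c8=4.
Step 17. [r9c5∈{5}] r9c5 is down to just 5 ⇒ r9c5=5.
Step 18. [r7c3∈{7}] r7c3's peers cover all but 7, so r7c3=7.
Step 19. [r2c3∈{5}] r2c3's peers cover all but 5, so r2c3=5.
Step 20. [r7c7∈{6}] nothing but 6 survives at r7c7. So r7c7=6.
Step 21. [r6c2∈{3}] only 3 remains possible at r6c2 ⇒ r6c2=3.
Step 22. [r4c7∈{2}] r4c7 has the single candidate 2, so r4c7=2.
Step 23. [r9c1∈{8}] nothing but 8 survives at r9c1. So r9c1=8.
Step 24. [r6c7∈{5}] nothing but 5 survives at r6c7 ⇒ r6c7=5.
Step 25. [r7c4∈{8}] r7c4 has the single candidate 8, so r7c4=8.
Step 26. [r8c8∈{1}] r8c8 has the single candidate 1, so r8c8=1.
Step 27. [r3c8∈{8}] only 8 remains possible at r3c8. So r3c8=8.
Step 28. [r7c5∈{1}] r7c5 has the single candidate 1 ⇒ r7c5=1.
Step 29. [r5c8∈{6}] r5c8 has the single candidate 6. So r5c8=6.
Step 30. [r1c4∈{6}] r1c4 has the single candidate 6. So r1c4=6.
Step 31. [r4c4∈{9}] r4c4 is down to just 9. So r4c4=9.
Step 32. [r1c8∈{2}] only 2 remains possible at r1c8 ⇒ r1c8=2.
Step 33. [r8c1∈{4}] only 4 remains possible at r8c1, so r8c1=4.
Step 34. [r1c6∈{7}] r1c6's peers cover all but 7. So r1c6=7.
Step 35. [r1c9∈{5}] r1c9 is down to just 5 ⇒ r1c9=5.
Step 36. [r8c9∈{9}] r8c9 has the single candidate 9. So r8c9=9.
Step 37. [r5c1∈{1}] r5c1's peers cover all but 1. So r5c1=1.
Step 38. [r7c6∈{4}] r7c6's peers cover all but 4, so r7c6=4.

Answer: 9 8 1 6 4 7 3 2 5 / 6 7 5 3 8 2 1 9 4 / 2 4 3 5 9 1 7 8 6 / 5 6 4 9 3 8 2 7 1 / 1 2 8 4 7 5 9 6 3 / 7 3 9 1 2 6 5 4 8 / 3 9 7 8 1 4 6 5 2 / 4 5 2 7 6 3 8 1 9 / 8 1 6 2 5 9 4 3 7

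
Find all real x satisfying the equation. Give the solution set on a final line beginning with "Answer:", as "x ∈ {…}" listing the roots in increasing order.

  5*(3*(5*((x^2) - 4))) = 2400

Step 1. [5*(3*(5*((x^2) - 4))) = 2400] 5·(inner) — divide through by 5. So div: 3*(5*((x^2) - 4)) = 480.
Step 2. [3*(5*((x^2) - 4)) = 480] LHS = 3·(…); ÷3 both sides ⇒ div: 5*((x^2) - 4) = 160.
Step 3. [5*((x^2) - 4) = 160] 5 out front; divide by 5. So div: (x^2) - 4 = 32.
Step 4. [(x^2) - 4 = 32] -4 is outermost — add 4 both sides. So sub: x^2 = 36.
Step 5. [x^2 = 36] 36 ≥ 0, LHS is (·)² — take ±√. So sqrt: x = 6 or -6.

Answer: x ∈ {-6, 6}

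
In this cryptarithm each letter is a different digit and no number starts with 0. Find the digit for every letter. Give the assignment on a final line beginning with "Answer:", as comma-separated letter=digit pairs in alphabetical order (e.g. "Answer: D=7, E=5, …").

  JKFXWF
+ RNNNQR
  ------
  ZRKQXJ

Step 1. [col 1: F + R ≡ J (mod 10)] several values work for R in column 1 (F + R ≡ J (mod 10), carry-in 0); try R=4, so R=4.
Step 2. [col 1: F + R ≡ J (mod 10)] F=9 is one option consistent with column 1 (F + R ≡ J (mod 10), carry-in 0) — take it, so F=9.
Step 3. [col 1: F + R ≡ J (mod 10)] from column 1 (F=9, R=4, carry-in 0, digits 4,9 already taken and all letters distinct): J must equal 3 ⇒ J=3.
Step 4. [col 2: W + Q ≡ X (mod 10)] no forcing yet in column 2 (carry-in 1); W=6 is free and consistent — try it. So W=6.
Step 5. [col 2: W + Q ≡ X (mod 10)] several values work for X in column 2 (W + Q ≡ X (mod 10), carry-in 1); try X=5 ⇒ X=5.
Step 6. [col 2: W + Q ≡ X (mod 10)] in column 2 we have W+Q≡X with carry-in 1; given W=6, X=5 and digits 3,4,5,6,9 already taken and all letters distinct, that pins Q to 8. So Q=8.
Step 7. [col 3: X + N ≡ Q (mod 10)] from column 3 (X=5, Q=8, carry-in 1, digits 3,4,5,6,8,9 already taken and all letters distinct): N must equal 2. So N=2.
Step 8. [col 4: F + N ≡ K (mod 10)] in column 4 we have F+N≡K with carry-in 0; given F=9, N=2 and digits 2,3,4,5,6,8,9 already taken and all letters distinct, that pins K to 1, so K=1.
Step 9. [col 6: J + R ≡ Z (mod 10)] from column 6 (J=3, R=4, carry-in 0, digits 1,2,3,4,5,6,8,9 already taken and all letters distinct): Z must equal 7. So Z=7.

Answer: F=9, J=3, K=1, N=2, Q=8, R=4, W=6, X=5, Z=7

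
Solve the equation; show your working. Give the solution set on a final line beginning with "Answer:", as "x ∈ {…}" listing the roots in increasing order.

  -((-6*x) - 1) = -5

Step 1. [-((-6*x) - 1) = -5] LHS negated; negate both sides. So neg: (-6*x) - 1 = 5.
Step 2. [(-6*x) - 1 = 5] add 1: x sits inside (… - 1), so sub: -6*x = 6.
Step 3. [-6*x = 6] leading coefficient -6: divide by -6. So div: x = -1.

Answer: x ∈ {-1}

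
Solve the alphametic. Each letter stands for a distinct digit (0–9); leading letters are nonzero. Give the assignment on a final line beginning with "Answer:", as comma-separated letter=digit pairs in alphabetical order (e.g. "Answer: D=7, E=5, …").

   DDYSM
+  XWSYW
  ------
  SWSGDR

Step 1. [col 1: M + W ≡ R (mod 10)] column 1 (M + W ≡ R (mod 10), carry-in 0) doesn't pin W yet; pick W=3 and continue, so W=3.
Step 2. [col 1: M + W ≡ R (mod 10)] R=2 is one option consistent with column 1 (M + W ≡ R (mod 10), carry-in 0) — take it ⇒ R=2.
Step 3. [S] S is the leading digit of a 6-digit sum of two 5-digit numbers; the final carry is exactly 1 ⇒ S=1.
Step 4. [col 1: M + W ≡ R (mod 10)] column 1: given W=3, R=2, carry-in 0, and digits 1,2,3 already taken and all letters distinct, M+W≡R (mod 10) forces M=9. So M=9.
Step 5. [col 2: S + Y ≡ D (mod 10)] Y=6 is one option consistent with column 2 (S + Y ≡ D (mod 10), carry-in 1) — take it. So Y=6.
Step 6. [col 2: S + Y ≡ D (mod 10)] in column 2 we have S+Y≡D with carry-in 1; given S=1, Y=6 and digits 1,2,3,6,9 already taken and all letters distinct, that pins D to 8, so D=8.
Step 7. [col 3: Y + S ≡ G (mod 10)] in column 3 we have Y+S≡G with carry-in 0; given Y=6, S=1 and digits 1,2,3,6,8,9 already taken and all letters distinct, that pins G to 7 ⇒ G=7.
Step 8. [col 5: D + X ≡ W (mod 10)] from column 5 (D=8, W=3, carry-in 1, digits 1,2,3,6,7,8,9 already taken and all letters distinct): X must equal 4 ⇒ X=4.

Answer: D=8, G=7, M=9, R=2, S=1, W=3, X=4, Y=6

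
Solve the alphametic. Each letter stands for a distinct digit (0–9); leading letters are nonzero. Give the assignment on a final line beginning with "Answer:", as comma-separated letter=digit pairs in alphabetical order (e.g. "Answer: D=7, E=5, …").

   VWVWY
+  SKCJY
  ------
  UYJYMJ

Step 1. [col 1: Y + Y ≡ J (mod 10)] Y=5 is one option consistent with column 1 (Y + Y ≡ J (mod 10), carry-in 0) — take it. So Y=5.
Step 2. [col 1: Y + Y ≡ J (mod 10)] column 1: given Y=5, carry-in 0, and digits 5 already taken and all letters distinct, Y+Y≡J (mod 10) forces J=0. So J=0.
Step 3. [col 2: W + J ≡ M (mod 10)] several values work for M in column 2 (W + J ≡ M (mod 10), carry-in 1); try M=3 ⇒ M=3.
Step 4. [U] adding two 5-digit numbers gives at most 5+1 digits, and here it does — U is that final carry and must be 1. So U=1.
Step 5. [col 2: W + J ≡ M (mod 10)] from column 2 (J=0, M=3, carry-in 1, digits 0,1,3,5 already taken and all letters distinct): W must equal 2. So W=2.
Step 6. [col 3: V + C ≡ Y (mod 10)] C=9 is one option consistent with column 3 (V + C ≡ Y (mod 10), carry-in 0) — take it. So C=9.
Step 7. [col 3: V + C ≡ Y (mod 10)] from column 3 (C=9, Y=5, carry-in 0, digits 0,1,2,3,5,9 already taken and all letters distinct): V must equal 6. So V=6.
Step 8. [col 4: W + K ≡ J (mod 10)] from column 4 (W=2, J=0, carry-in 1, digits 0,1,2,3,5,6,9 already taken and all letters distinct): K must equal 7 ⇒ K=7.
Step 9. [col 5: V + S ≡ Y (mod 10)] column 5 reads V+S+carry(1)=Y with V=6, Y=5; with digits 0,1,2,3,5,6,7,9 already taken and all letters distinct, the only value for S is 8 ⇒ S=8.

Answer: C=9, J=0, K=7, M=3, S=8, U=1, V=6, W=2, Y=5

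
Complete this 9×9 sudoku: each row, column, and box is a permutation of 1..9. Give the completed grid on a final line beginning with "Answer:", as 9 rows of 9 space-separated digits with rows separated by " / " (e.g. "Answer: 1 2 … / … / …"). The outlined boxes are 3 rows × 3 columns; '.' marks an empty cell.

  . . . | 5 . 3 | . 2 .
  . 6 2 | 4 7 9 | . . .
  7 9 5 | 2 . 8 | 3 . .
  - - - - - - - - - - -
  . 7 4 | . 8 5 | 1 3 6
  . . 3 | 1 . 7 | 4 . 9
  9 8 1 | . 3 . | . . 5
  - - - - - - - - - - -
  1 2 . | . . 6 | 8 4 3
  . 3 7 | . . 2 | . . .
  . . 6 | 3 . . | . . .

Step 1. [r8c9∈{1}] nothing but 1 survives at r8c9 ⇒ r8c9=1.
Step 2. [r9c1∈{4,5,8}] in row 9, 8 fits only at r9c1, so r9c1=8.
Step 3. [r1c7∈{6,7,9}] in row 1, 9 fits only at r1c7, so r1c7=9.
Step 4. [r5c1∈{2,5,6}] r5c1 is the only open cell in col 1 admitting 6. So r5c1=6.
Step 5. [r8c1∈{4,5}] in col 1, 5 fits only at r8c1 ⇒ r8c1=5.
Step 6. [r1c9∈{4,7,8}] across row 1, 7 lands solely at r1c9 ⇒ r1c9=7.
Step 7. [r8c5∈{4,9}] row 8 places 4 nowhere but r8c5. So r8c5=4.
Step 8. [r3c8∈{1,6}] 6 has one home in box 3: r3c8 ⇒ r3c8=6.
Step 9. [r3c5∈{1}] only 1 remains possible at r3c5. So r3c5=1.
Step 10. [r4c4∈{9}] r4c4 has the single candidate 9 ⇒ r4c4=9.
Step 11. [r7c5∈{5,9}] 5 has one home in row 7: r7c5. So r7c5=5.
Step 12. [r2c8∈{1,5,8}] r2c8 is the only open cell in row 2 admitting 1. So r2c8=1.
Step 13. [r9c8∈{5,7,9}] 5 has one home in col 8: r9c8, so r9c8=5.
Step 14. [r9c7∈{2,7}] row 9 places 7 nowhere but r9c7, so r9c7=7.
Step 15. [r9c2∈{4}] r9c2's peers cover all but 4, so r9c2=4.
Step 16. [r8c8∈{9}] nothing but 9 survives at r8c8. So r8c8=9.
Step 17. [r5c2∈{5}] r5c2's peers cover all but 5. So r5c2=5.
Step 18. [r2c9∈{8}] r2c9's peers cover all but 8. So r2c9=8.
Step 19. [r9c6∈{1}] nothing but 1 survives at r9c6. So r9c6=1.
Step 20. [r8c7∈{6}] r8c7's peers cover all but 6. So r8c7=6.
Step 21. [r6c6∈{4}] only 4 remains possible at r6c6 ⇒ r6c6=4.
Step 22. [r8c4∈{8}] nothing but 8 survives at r8c4, so r8c4=8.
Step 23. [r4c1∈{2}] r4c1 is down to just 2, so r4c1=2.
Step 24. [r9c5∈{9}] r9c5 has the single candidate 9, so r9c5=9.
Step 25. [r1c2∈{1}] nothing but 1 survives at r1c2 ⇒ r1c2=1.
Step 26. [r6c7∈{2}] r6c7's peers cover all but 2 ⇒ r6c7=2.
Step 27. [r2c7∈{5}] r2c7 is down to just 5. So r2c7=5.
Step 28. [r1c3∈{8}] r1c3 is down to just 8. So r1c3=8.
Step 29. [r7c3∈{9}] only 9 remains possible at r7c3. So r7c3=9.
Step 30. [r5c8∈{8}] only 8 remains possible at r5c8, so r5c8=8.
Step 31. [r6c8∈{7}] r6c8 has the single candidate 7, so r6c8=7.
Step 32. [r2c1∈{3}] only 3 remains possible at r2c1. So r2c1=3.
Step 33. [r5c5∈{2}] nothing but 2 survives at r5c5, so r5c5=2.
Step 34. [r3c9∈{4}] only 4 remains possible at r3c9 ⇒ r3c9=4.
Step 35. [r7c4∈{7}] r7c4 is down to just 7, so r7c4=7.
Step 36. [r1c5∈{6}] r1c5 is down to just 6 ⇒ r1c5=6.
Step 37. [r6c4∈{6}] r6c4's peers cover all but 6, so r6c4=6.
Step 38. [r9c9∈{2}] only 2 remains possible at r9c9, so r9c9=2.
Step 39. [r1c1∈{4}] nothing but 4 survives at r1c1, so r1c1=4.

Answer: 4 1 8 5 6 3 9 2 7 / 3 6 2 4 7 9 5 1 8 / 7 9 5 2 1 8 3 6 4 / 2 7 4 9 8 5 1 3 6 / 6 5 3 1 2 7 4 8 9 / 9 8 1 6 3 4 2 7 5 / 1 2 9 7 5 6 8 4 3 / 5 3 7 8 4 2 6 9 1 / 8 4 6 3 9 1 7 5 2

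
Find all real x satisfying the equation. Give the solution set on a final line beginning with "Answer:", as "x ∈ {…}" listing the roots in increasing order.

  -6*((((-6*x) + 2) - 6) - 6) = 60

Step 1. [-6*((((-6*x) + 2) - 6) - 6) = 60] leading coefficient -6: divide by -6 ⇒ div: (((-6*x) + 2) - 6) - 6 = -10.
Step 2. [(((-6*x) + 2) - 6) - 6 = -10] peel the -6: add 6 from each side, so sub: ((-6*x) + 2) - 6 = -4.
Step 3. [((-6*x) + 2) - 6 = -4] peel the -6: add 6 from each side ⇒ sub: (-6*x) + 2 = 2.
Step 4. [(-6*x) + 2 = 2] +2 is outermost — subtract 2 both sides ⇒ sub: -6*x = 0.
Step 5. [-6*x = 0] divide by the outer -6, so div: x = 0.

Answer: x ∈ {0}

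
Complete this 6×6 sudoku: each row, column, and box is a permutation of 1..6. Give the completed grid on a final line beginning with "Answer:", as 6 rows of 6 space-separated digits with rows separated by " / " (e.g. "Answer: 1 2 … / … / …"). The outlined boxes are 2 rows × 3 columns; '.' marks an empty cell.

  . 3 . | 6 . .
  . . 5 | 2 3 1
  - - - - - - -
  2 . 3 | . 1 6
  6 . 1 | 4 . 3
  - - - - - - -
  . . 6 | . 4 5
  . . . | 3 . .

Step 1. [r2c1∈{4}] nothing but 4 survives at r2c1 ⇒ r2c1=4.
Step 2. [r4c2∈{5}] nothing but 5 survives at r4c2, so r4c2=5.
Step 3. [r6c6∈{2}] r6c6 has the single candidate 2. So r6c6=2.
Step 4. [r1c1∈{1}] r1c1's peers cover all but 1, so r1c1=1.
Step 5. [r6c2∈{1,4}] across row 6, 1 lands solely at r6c2, so r6c2=1.
Step 6. [r5c2∈{2}] only 2 remains possible at r5c2, so r5c2=2.
Step 7. [r5c4∈{1}] nothing but 1 survives at r5c4 ⇒ r5c4=1.
Step 8. [r6c1∈{5}] r6c1's peers cover all but 5. So r6c1=5.
Step 9. [r3c4∈{5}] r3c4 has the single candidate 5, so r3c4=5.
Step 10. [r4c5∈{2}] nothing but 2 survives at r4c5 ⇒ r4c5=2.
Step 11. [r6c5∈{6}] nothing but 6 survives at r6c5 ⇒ r6c5=6.
Step 12. [r3c2∈{4}] nothing but 4 survives at r3c2, so r3c2=4.
Step 13. [r1c6∈{4}] nothing but 4 survives at r1c6 ⇒ r1c6=4.
Step 14. [r6c3∈{4}] nothing but 4 survives at r6c3, so r6c3=4.
Step 15. [r2c2∈{6}] only 6 remains possible at r2c2, so r2c2=6.
Step 16. [r1c3∈{2}] r1c3 has the single candidate 2, so r1c3=2.
Step 17. [r5c1∈{3}] only 3 remains possible at r5c1 ⇒ r5c1=3.
Step 18. [r1c5∈{5}] nothing but 5 survives at r1c5, so r1c5=5.

Answer: 1 3 2 6 5 4 / 4 6 5 2 3 1 / 2 4 3 5 1 6 / 6 5 1 4 2 3 / 3 2 6 1 4 5 / 5 1 4 3 6 2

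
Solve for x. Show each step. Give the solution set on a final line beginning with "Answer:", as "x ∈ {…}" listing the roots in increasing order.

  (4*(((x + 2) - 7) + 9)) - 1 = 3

Step 1. [(4*(((x + 2) - 7) + 9)) - 1 = 3] 1 comes off first (add 1) ⇒ sub: 4*(((x + 2) - 7) + 9) = 4.
Step 2. [4*(((x + 2) - 7) + 9) = 4] 4 out front; divide by 4, so div: ((x + 2) - 7) + 9 = 1.
Step 3. [((x + 2) - 7) + 9 = 1] peel the +9: subtract 9 from each side ⇒ sub: (x + 2) - 7 = -8.
Step 4. [(x + 2) - 7 = -8] add 7: x sits inside (… - 7). So sub: x + 2 = -1.
Step 5. [x + 2 = -1] +2 is outermost — subtract 2 both sides, so sub: x = -3.

Answer: x ∈ {-3}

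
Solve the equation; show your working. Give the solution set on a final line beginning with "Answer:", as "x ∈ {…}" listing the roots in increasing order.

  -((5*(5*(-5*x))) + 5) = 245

Step 1. [-((5*(5*(-5*x))) + 5) = 245] LHS negated; negate both sides ⇒ neg: (5*(5*(-5*x))) + 5 = -245.
Step 2. [(5*(5*(-5*x))) + 5 = -245] peel the +5: subtract 5 from each side ⇒ sub: 5*(5*(-5*x)) = -250.
Step 3. [5*(5*(-5*x)) = -250] 5 out front; divide by 5 ⇒ div: 5*(-5*x) = -50.
Step 4. [5*(-5*x) = -50] leading coefficient 5: divide by 5. So div: -5*x = -10.
Step 5. [-5*x = -10] -5 out front; divide by -5, so div: x = 2.

Answer: x ∈ {2}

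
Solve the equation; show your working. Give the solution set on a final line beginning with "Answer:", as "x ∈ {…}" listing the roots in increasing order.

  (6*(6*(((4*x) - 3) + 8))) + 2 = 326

Step 1. [(6*(6*(((4*x) - 3) + 8))) + 2 = 326] 2 comes off first (subtract 2) ⇒ sub: 6*(6*(((4*x) - 3) + 8)) = 324.
Step 2. [6*(6*(((4*x) - 3) + 8)) = 324] 6·(inner) — divide through by 6. So div: 6*(((4*x) - 3) + 8) = 54.
Step 3. [6*(((4*x) - 3) + 8) = 54] leading coefficient 6: divide by 6. So div: ((4*x) - 3) + 8 = 9.
Step 4. [((4*x) - 3) + 8 = 9] 8 comes off first (subtract 8). So sub: (4*x) - 3 = 1.
Step 5. [(4*x) - 3 = 1] 3 comes off first (add 3). So sub: 4*x = 4.
Step 6. [4*x = 4] divide by the outer 4, so div: x = 1.

Answer: x ∈ {1}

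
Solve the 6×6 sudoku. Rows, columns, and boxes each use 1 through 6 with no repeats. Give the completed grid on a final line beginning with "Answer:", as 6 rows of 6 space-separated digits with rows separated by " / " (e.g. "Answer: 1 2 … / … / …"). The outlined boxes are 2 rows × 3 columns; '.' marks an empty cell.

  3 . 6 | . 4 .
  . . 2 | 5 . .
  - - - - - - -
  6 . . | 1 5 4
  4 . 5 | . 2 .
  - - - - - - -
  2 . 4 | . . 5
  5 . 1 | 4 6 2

Step 1. [r2c1∈{1}] r2c1's peers cover all but 1. So r2c1=1.
Step 2. [r6c2∈{3}] nothing but 3 survives at r6c2 ⇒ r6c2=3.
Step 3. [r4c4∈{3,6}] r4c4 is the only open cell in col 4 admitting 6 ⇒ r4c4=6.
Step 4. [r2c5∈{3}] only 3 remains possible at r2c5. So r2c5=3.
Step 5. [r1c6∈{1}] only 1 remains possible at r1c6, so r1c6=1.
Step 6. [r1c2∈{5}] only 5 remains possible at r1c2, so r1c2=5.
Step 7. [r5c4∈{3}] r5c4's peers cover all but 3. So r5c4=3.
Step 8. [r5c5∈{1}] only 1 remains possible at r5c5 ⇒ r5c5=1.
Step 9. [r3c3∈{3}] r3c3 has the single candidate 3, so r3c3=3.
Step 10. [r1c4∈{2}] only 2 remains possible at r1c4 ⇒ r1c4=2.
Step 11. [r2c6∈{6}] r2c6 is down to just 6, so r2c6=6.
Step 12. [r3c2∈{2}] r3c2 has the single candidate 2, so r3c2=2.
Step 13. [r2c2∈{4}] nothing but 4 survives at r2c2. So r2c2=4.
Step 14. [r4c6∈{3}] nothing but 3 survives at r4c6. So r4c6=3.
Step 15. [r5c2∈{6}] r5c2's peers cover all but 6 ⇒ r5c2=6.
Step 16. [r4c2∈{1}] r4c2's peers cover all but 1 ⇒ r4c2=1.

Answer: 3 5 6 2 4 1 / 1 4 2 5 3 6 / 6 2 3 1 5 4 / 4 1 5 6 2 3 / 2 6 4 3 1 5 / 5 3 1 4 6 2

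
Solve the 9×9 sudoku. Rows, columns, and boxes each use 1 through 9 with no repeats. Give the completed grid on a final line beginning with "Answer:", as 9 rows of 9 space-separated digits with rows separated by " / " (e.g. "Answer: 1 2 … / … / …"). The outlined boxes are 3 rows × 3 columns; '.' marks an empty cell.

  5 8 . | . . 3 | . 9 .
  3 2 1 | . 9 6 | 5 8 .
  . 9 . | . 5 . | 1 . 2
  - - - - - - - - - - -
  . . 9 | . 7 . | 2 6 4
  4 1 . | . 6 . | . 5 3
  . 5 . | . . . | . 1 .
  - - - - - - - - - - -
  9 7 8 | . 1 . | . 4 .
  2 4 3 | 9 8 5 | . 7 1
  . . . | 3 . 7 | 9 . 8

Step 1. [r2c4∈{4,7}] 4 has one home in row 2: r2c4 ⇒ r2c4=4.
Step 2. [r3c6∈{8}] only 8 remains possible at r3c6 ⇒ r3c6=8.
Step 3. [r7c6∈{2}] r7c6's peers cover all but 2, so r7c6=2.
Step 4. [r3c4∈{7}] r3c4 has the single candidate 7. So r3c4=7.
Step 5. [r6c1∈{6,7,8}] 7 has one home in col 1: r6c1 ⇒ r6c1=7.
Step 6. [r6c3∈{2,6}] across row 6, 6 lands solely at r6c3. So r6c3=6.
Step 7. [r1c3∈{4,7}] in col 3, 7 fits only at r1c3. So r1c3=7.
Step 8. [r8c7∈{6}] r8c7 has the single candidate 6 ⇒ r8c7=6.
Step 9. [r1c4∈{1,2}] across row 1, 1 lands solely at r1c4, so r1c4=1.
Step 10. [r6c6∈{4,9}] r6c6 is the only open cell in col 6 admitting 4. So r6c6=4.
Step 11. [r6c7∈{8}] r6c7 is down to just 8, so r6c7=8.
Step 12. [r6c4∈{2}] only 2 remains possible at r6c4 ⇒ r6c4=2.
Step 13. [r9c1∈{1,6}] in row 9, 1 fits only at r9c1 ⇒ r9c1=1.
Step 14. [r4c1∈{8}] r4c1 is down to just 8. So r4c1=8.
Step 15. [r7c4∈{6}] r7c4 has the single candidate 6, so r7c4=6.
Step 16. [r5c6∈{9}] only 9 remains possible at r5c6 ⇒ r5c6=9.
Step 17. [r4c2∈{3}] r4c2 has the single candidate 3. So r4c2=3.
Step 18. [r2c9∈{7}] r2c9's peers cover all but 7 ⇒ r2c9=7.
Step 19. [r4c6∈{1}] nothing but 1 survives at r4c6. So r4c6=1.
Step 20. [r7c7∈{3}] nothing but 3 survives at r7c7. So r7c7=3.
Step 21. [r1c5∈{2}] r1c5's peers cover all but 2 ⇒ r1c5=2.
Step 22. [r7c9∈{5}] r7c9 has the single candidate 5. So r7c9=5.
Step 23. [r3c1∈{6}] r3c1 has the single candidate 6, so r3c1=6.
Step 24. [r1c7∈{4}] nothing but 4 survives at r1c7 ⇒ r1c7=4.
Step 25. [r5c3∈{2}] r5c3 is down to just 2. So r5c3=2.
Step 26. [r3c3∈{4}] only 4 remains possible at r3c3. So r3c3=4.
Step 27. [r9c3∈{5}] r9c3 is down to just 5, so r9c3=5.
Step 28. [r1c9∈{6}] r1c9 has the single candidate 6, so r1c9=6.
Step 29. [r9c5∈{4}] only 4 remains possible at r9c5 ⇒ r9c5=4.
Step 30. [r3c8∈{3}] r3c8 is down to just 3 ⇒ r3c8=3.
Step 31. [r5c7∈{7}] only 7 remains possible at r5c7. So r5c7=7.
Step 32. [r6c9∈{9}] r6c9's peers cover all but 9. So r6c9=9.
Step 33. [r9c2∈{6}] r9c2's peers cover all but 6 ⇒ r9c2=6.
Step 34. [r6c5∈{3}] only 3 remains possible at r6c5. So r6c5=3.
Step 35. [r9c8∈{2}] only 2 remains possible at r9c8 ⇒ r9c8=2.
Step 36. [r5c4∈{8}] only 8 remains possible at r5c4, so r5c4=8.
Step 37. [r4c4∈{5}] r4c4 has the single candidate 5 ⇒ r4c4=5.

Answer: 5 8 7 1 2 3 4 9 6 / 3 2 1 4 9 6 5 8 7 / 6 9 4 7 5 8 1 3 2 / 8 3 9 5 7 1 2 6 4 / 4 1 2 8 6 9 7 5 3 / 7 5 6 2 3 4 8 1 9 / 9 7 8 6 1 2 3 4 5 / 2 4 3 9 8 5 6 7 1 / 1 6 5 3 4 7 9 2 8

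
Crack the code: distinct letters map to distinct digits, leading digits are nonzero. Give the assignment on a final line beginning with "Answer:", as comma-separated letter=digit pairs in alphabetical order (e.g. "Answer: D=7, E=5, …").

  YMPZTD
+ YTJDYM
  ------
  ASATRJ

Step 1. [col 1: D + M ≡ J (mod 10)] column 1 (D + M ≡ J (mod 10), carry-in 0) doesn't pin J yet; pick J=5 and continue. So J=5.
Step 2. [col 1: D + M ≡ J (mod 10)] M=6 is one option consistent with column 1 (D + M ≡ J (mod 10), carry-in 0) — take it ⇒ M=6.
Step 3. [col 1: D + M ≡ J (mod 10)] column 1 reads D+M+carry(0)=J with M=6, J=5; with digits 5,6 already taken and all letters distinct, the only value for D is 9, so D=9.
Step 4. [col 2: T + Y ≡ R (mod 10)] column 2 (T + Y ≡ R (mod 10), carry-in 1) doesn't pin Y yet; pick Y=2 and continue. So Y=2.
Step 5. [col 2: T + Y ≡ R (mod 10)] column 2 (T + Y ≡ R (mod 10), carry-in 1) doesn't pin R yet; pick R=3 and continue, so R=3.
Step 6. [col 2: T + Y ≡ R (mod 10)] from column 2 (Y=2, R=3, carry-in 1, digits 2,3,5,6,9 already taken and all letters distinct): T must equal 0. So T=0.
Step 7. [col 3: Z + D ≡ T (mod 10)] in column 3 we have Z+D≡T with carry-in 0; given D=9, T=0 and digits 0,2,3,5,6,9 already taken and all letters distinct, that pins Z to 1. So Z=1.
Step 8. [col 4: P + J ≡ A (mod 10)] column 4: given J=5, carry-in 1, and digits 0,1,2,3,5,6,9 already taken and all letters distinct, P+J≡A (mod 10) forces A=4 ⇒ A=4.
Step 9. [col 4: P + J ≡ A (mod 10)] in column 4 we have P+J≡A with carry-in 1; given J=5, A=4 and digits 0,1,2,3,4,5,6,9 already taken and all letters distinct, that pins P to 8. So P=8.
Step 10. [col 5: M + T ≡ S (mod 10)] column 5: given M=6, T=0, carry-in 1, and digits 0,1,2,3,4,5,6,8,9 already taken and all letters distinct, M+T≡S (mod 10) forces S=7 ⇒ S=7.

Answer: A=4, D=9, J=5, M=6, P=8, R=3, S=7, T=0, Y=2, Z=1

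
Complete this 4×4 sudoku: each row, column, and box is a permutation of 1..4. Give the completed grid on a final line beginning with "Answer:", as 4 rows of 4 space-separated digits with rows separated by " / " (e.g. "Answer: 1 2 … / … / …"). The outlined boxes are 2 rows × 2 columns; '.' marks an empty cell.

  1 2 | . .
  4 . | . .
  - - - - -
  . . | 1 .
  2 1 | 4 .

Step 1. [r2c2∈{3}] only 3 remains possible at r2c2. So r2c2=3.
Step 2. [r3c4∈{2,3}] in row 3, 2 fits only at r3c4. So r3c4=2.
Step 3. [r1c3∈{3}] nothing but 3 survives at r1c3 ⇒ r1c3=3.
Step 4. [r2c4∈{1}] only 1 remains possible at r2c4 ⇒ r2c4=1.
Step 5. [r4c4∈{3}] only 3 remains possible at r4c4. So r4c4=3.
Step 6. [r3c1∈{3}] only 3 remains possible at r3c1, so r3c1=3.
Step 7. [r2c3∈{2}] r2c3 is down to just 2 ⇒ r2c3=2.
Step 8. [r3c2∈{4}] nothing but 4 survives at r3c2, so r3c2=4.
Step 9. [r1c4∈{4}] r1c4's peers cover all but 4, so r1c4=4.

Answer: 1 2 3 4 / 4 3 2 1 / 3 4 1 2 / 2 1 4 3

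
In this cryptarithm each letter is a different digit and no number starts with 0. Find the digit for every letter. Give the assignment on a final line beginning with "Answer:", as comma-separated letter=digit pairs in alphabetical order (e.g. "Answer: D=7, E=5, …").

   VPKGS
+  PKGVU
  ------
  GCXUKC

Step 1. [col 1: S + U ≡ C (mod 10)] several values work for C in column 1 (S + U ≡ C (mod 10), carry-in 0); try C=2 ⇒ C=2.
Step 2. [col 1: S + U ≡ C (mod 10)] U=8 is one option consistent with column 1 (S + U ≡ C (mod 10), carry-in 0) — take it, so U=8.
Step 3. [G] adding two 5-digit numbers gives at most 5+1 digits, and here it does — G is that final carry and must be 1, so G=1.
Step 4. [col 1: S + U ≡ C (mod 10)] from column 1 (U=8, C=2, carry-in 0, digits 1,2,8 already taken and all letters distinct): S must equal 4, so S=4.
Step 5. [col 2: G + V ≡ K (mod 10)] no forcing yet in column 2 (carry-in 1); K=7 is free and consistent — try it. So K=7.
Step 6. [col 2: G + V ≡ K (mod 10)] in column 2 we have G+V≡K with carry-in 1; given G=1, K=7 and digits 1,2,4,7,8 already taken and all letters distinct, that pins V to 5 ⇒ V=5.
Step 7. [col 4: P + K ≡ X (mod 10)] P=6 is one option consistent with column 4 (P + K ≡ X (mod 10), carry-in 0) — take it, so P=6.
Step 8. [col 4: P + K ≡ X (mod 10)] from column 4 (P=6, K=7, carry-in 0, digits 1,2,4,5,6,7,8 already taken and all letters distinct): X must equal 3 ⇒ X=3.

Answer: C=2, G=1, K=7, P=6, S=4, U=8, V=5, X=3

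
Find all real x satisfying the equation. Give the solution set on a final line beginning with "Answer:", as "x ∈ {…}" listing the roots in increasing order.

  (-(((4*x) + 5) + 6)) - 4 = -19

Step 1. [(-(((4*x) + 5) + 6)) - 4 = -19] -4 is outermost — add 4 both sides, so sub: -(((4*x) + 5) + 6) = -15.
Step 2. [-(((4*x) + 5) + 6) = -15] leading − — multiply by −1, so neg: ((4*x) + 5) + 6 = 15.
Step 3. [((4*x) + 5) + 6 = 15] +6 is outermost — subtract 6 both sides. So sub: (4*x) + 5 = 9.
Step 4. [(4*x) + 5 = 9] the outer +5 inverts by subtracting 5, so sub: 4*x = 4.
Step 5. [4*x = 4] divide by the outer 4. So div: x = 1.

Answer: x ∈ {1}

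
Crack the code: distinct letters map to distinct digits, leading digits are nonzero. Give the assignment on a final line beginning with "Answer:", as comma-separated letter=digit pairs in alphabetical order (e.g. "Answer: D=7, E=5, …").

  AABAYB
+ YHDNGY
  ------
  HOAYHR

Step 1. [col 1: B + Y ≡ R (mod 10)] several values work for Y in column 1 (B + Y ≡ R (mod 10), carry-in 0); try Y=6 ⇒ Y=6.
Step 2. [col 1: B + Y ≡ R (mod 10)] column 1 (B + Y ≡ R (mod 10), carry-in 0) doesn't pin R yet; pick R=4 and continue, so R=4.
Step 3. [col 1: B + Y ≡ R (mod 10)] column 1 reads B+Y+carry(0)=R with Y=6, R=4; with digits 4,6 already taken and all letters distinct, the only value for B is 8 ⇒ B=8.
Step 4. [col 2: Y + G ≡ H (mod 10)] column 2 (Y + G ≡ H (mod 10), carry-in 1) doesn't pin G yet; pick G=0 and continue ⇒ G=0.
Step 5. [col 2: Y + G ≡ H (mod 10)] column 2: given Y=6, G=0, carry-in 1, and digits 0,4,6,8 already taken and all letters distinct, Y+G≡H (mod 10) forces H=7. So H=7.
Step 6. [col 3: A + N ≡ Y (mod 10)] several values work for A in column 3 (A + N ≡ Y (mod 10), carry-in 0); try A=1 ⇒ A=1.
Step 7. [col 3: A + N ≡ Y (mod 10)] in column 3 we have A+N≡Y with carry-in 0; given A=1, Y=6 and digits 0,1,4,6,7,8 already taken and all letters distinct, that pins N to 5. So N=5.
Step 8. [col 4: B + D ≡ A (mod 10)] column 4: given B=8, A=1, carry-in 0, and digits 0,1,4,5,6,7,8 already taken and all letters distinct, B+D≡A (mod 10) forces D=3, so D=3.
Step 9. [col 5: A + H ≡ O (mod 10)] in column 5 we have A+H≡O with carry-in 1; given A=1, H=7 and digits 0,1,3,4,5,6,7,8 already taken and all letters distinct, that pins O to 9 ⇒ O=9.

Answer: A=1, B=8, D=3, G=0, H=7, N=5, O=9, R=4, Y=6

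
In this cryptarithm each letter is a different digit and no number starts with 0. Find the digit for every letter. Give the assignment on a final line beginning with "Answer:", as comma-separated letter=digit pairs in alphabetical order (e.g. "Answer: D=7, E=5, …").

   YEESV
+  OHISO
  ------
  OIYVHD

Step 1. [col 1: V + O ≡ D (mod 10)] O=1 is one option consistent with column 1 (V + O ≡ D (mod 10), carry-in 0) — take it, so O=1.
Step 2. [col 1: V + O ≡ D (mod 10)] column 1 (V + O ≡ D (mod 10), carry-in 0) doesn't pin D yet; pick D=5 and continue. So D=5.
Step 3. [col 1: V + O ≡ D (mod 10)] in column 1 we have V+O≡D with carry-in 0; given O=1, D=5 and digits 1,5 already taken and all letters distinct, that pins V to 4, so V=4.
Step 4. [col 2: S + S ≡ H (mod 10)] several values work for H in column 2 (S + S ≡ H (mod 10), carry-in 0); try H=6, so H=6.
Step 5. [col 2: S + S ≡ H (mod 10)] column 2 (S + S ≡ H (mod 10), carry-in 0) doesn't pin S yet; pick S=8 and continue. So S=8.
Step 6. [col 3: E + I ≡ V (mod 10)] I=0 is one option consistent with column 3 (E + I ≡ V (mod 10), carry-in 1) — take it, so I=0.
Step 7. [col 3: E + I ≡ V (mod 10)] column 3 reads E+I+carry(1)=V with I=0, V=4; with digits 0,1,4,5,6,8 already taken and all letters distinct, the only value for E is 3 ⇒ E=3.
Step 8. [col 4: E + H ≡ Y (mod 10)] column 4: given E=3, H=6, carry-in 0, and digits 0,1,3,4,5,6,8 already taken and all letters distinct, E+H≡Y (mod 10) forces Y=9. So Y=9.

Answer: D=5, E=3, H=6, I=0, O=1, S=8, V=4, Y=9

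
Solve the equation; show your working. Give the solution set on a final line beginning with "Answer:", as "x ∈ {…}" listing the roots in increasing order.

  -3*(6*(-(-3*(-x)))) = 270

Step 1. [-3*(6*(-(-3*(-x)))) = 270] -3·(inner) — divide through by -3. So div: 6*(-(-3*(-x))) = -90.
Step 2. [6*(-(-3*(-x))) = -90] 6 out front; divide by 6. So div: -(-3*(-x)) = -15.
Step 3. [-(-3*(-x)) = -15] flip signs both sides, so neg: -3*(-x) = 15.
Step 4. [-3*(-x) = 15] LHS = -3·(…); ÷-3 both sides, so div: -x = -5.
Step 5. [-x = -5] LHS negated; negate both sides ⇒ neg: x = 5.

Answer: x ∈ {5}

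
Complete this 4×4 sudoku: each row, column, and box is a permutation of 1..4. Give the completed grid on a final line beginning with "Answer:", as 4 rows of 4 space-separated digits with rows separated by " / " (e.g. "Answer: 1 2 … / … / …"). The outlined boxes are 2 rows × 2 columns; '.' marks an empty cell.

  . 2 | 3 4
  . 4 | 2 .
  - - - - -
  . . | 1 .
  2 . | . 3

Step 1. [r2c1∈{1,3}] in row 2, 3 fits only at r2c1. So r2c1=3.
Step 2. [r3c4∈{2}] r3c4 is down to just 2, so r3c4=2.
Step 3. [r4c2∈{1}] r4c2's peers cover all but 1. So r4c2=1.
Step 4. [r3c2∈{3}] only 3 remains possible at r3c2. So r3c2=3.
Step 5. [r2c4∈{1}] r2c4's peers cover all but 1. So r2c4=1.
Step 6. [r3c1∈{4}] r3c1 is down to just 4 ⇒ r3c1=4.
Step 7. [r4c3∈{4}] r4c3's peers cover all but 4 ⇒ r4c3=4.
Step 8. [r1c1∈{1}] r1c1 has the single candidate 1. So r1c1=1.

Answer: 1 2 3 4 / 3 4 2 1 / 4 3 1 2 / 2 1 4 3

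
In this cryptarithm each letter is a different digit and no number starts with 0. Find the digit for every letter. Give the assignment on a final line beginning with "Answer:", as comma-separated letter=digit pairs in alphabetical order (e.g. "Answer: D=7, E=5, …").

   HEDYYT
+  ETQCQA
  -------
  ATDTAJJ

Step 1. [col 1: T + A ≡ J (mod 10)] column 1 (T + A ≡ J (mod 10), carry-in 0) doesn't pin J yet; pick J=5 and continue, so J=5.
Step 2. [col 1: T + A ≡ J (mod 10)] column 1 (T + A ≡ J (mod 10), carry-in 0) doesn't pin T yet; pick T=4 and continue, so T=4.
Step 3. [col 1: T + A ≡ J (mod 10)] from column 1 (T=4, J=5, carry-in 0, digits 4,5 already taken and all letters distinct): A must equal 1. So A=1.
Step 4. [col 2: Y + Q ≡ J (mod 10)] column 2 (Y + Q ≡ J (mod 10), carry-in 0) doesn't pin Y yet; pick Y=2 and continue ⇒ Y=2.
Step 5. [col 2: Y + Q ≡ J (mod 10)] column 2 reads Y+Q+carry(0)=J with Y=2, J=5; with digits 1,2,4,5 already taken and all letters distinct, the only value for Q is 3, so Q=3.
Step 6. [col 3: Y + C ≡ A (mod 10)] in column 3 we have Y+C≡A with carry-in 0; given Y=2, A=1 and digits 1,2,3,4,5 already taken and all letters distinct, that pins C to 9, so C=9.
Step 7. [col 4: D + Q ≡ T (mod 10)] column 4: given Q=3, T=4, carry-in 1, and digits 1,2,3,4,5,9 already taken and all letters distinct, D+Q≡T (mod 10) forces D=0 ⇒ D=0.
Step 8. [col 5: E + T ≡ D (mod 10)] in column 5 we have E+T≡D with carry-in 0; given T=4, D=0 and digits 0,1,2,3,4,5,9 already taken and all letters distinct, that pins E to 6. So E=6.
Step 9. [col 6: H + E ≡ T (mod 10)] in column 6 we have H+E≡T with carry-in 1; given E=6, T=4 and digits 0,1,2,3,4,5,6,9 already taken and all letters distinct, that pins H to 7, so H=7.

Answer: A=1, C=9, D=0, E=6, H=7, J=5, Q=3, T=4, Y=2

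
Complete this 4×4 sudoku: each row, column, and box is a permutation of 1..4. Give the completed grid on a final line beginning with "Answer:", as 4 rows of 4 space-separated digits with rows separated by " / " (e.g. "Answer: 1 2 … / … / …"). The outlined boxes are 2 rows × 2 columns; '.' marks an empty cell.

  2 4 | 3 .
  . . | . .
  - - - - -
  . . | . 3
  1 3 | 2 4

Step 1. [r2c2∈{1}] r2c2's peers cover all but 1. So r2c2=1.
Step 2. [r3c2∈{2}] r3c2 has the single candidate 2, so r3c2=2.
Step 3. [r1c4∈{1}] only 1 remains possible at r1c4. So r1c4=1.
Step 4. [r3c3∈{1}] r3c3's peers cover all but 1 ⇒ r3c3=1.
Step 5. [r2c3∈{4}] r2c3 has the single candidate 4. So r2c3=4.
Step 6. [r3c1∈{4}] nothing but 4 survives at r3c1 ⇒ r3c1=4.
Step 7. [r2c4∈{2}] r2c4 is down to just 2, so r2c4=2.
Step 8. [r2c1∈{3}] r2c1 is down to just 3. So r2c1=3.

Answer: 2 4 3 1 / 3 1 4 2 / 4 2 1 3 / 1 3 2 4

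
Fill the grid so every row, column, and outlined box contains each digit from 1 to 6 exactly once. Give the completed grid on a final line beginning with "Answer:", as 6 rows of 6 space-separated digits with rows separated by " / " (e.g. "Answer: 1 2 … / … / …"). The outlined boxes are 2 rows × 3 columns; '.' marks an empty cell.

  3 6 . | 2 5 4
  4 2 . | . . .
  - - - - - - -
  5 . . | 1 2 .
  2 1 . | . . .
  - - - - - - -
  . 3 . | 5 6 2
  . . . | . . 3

Step 1. [r5c3∈{1,4}] r5c3 is the only open cell in row 5 admitting 4 ⇒ r5c3=4.
Step 2. [r6c5∈{1,4}] r6c5 is the only open cell in box 6 admitting 1, so r6c5=1.
Step 3. [r3c6∈{6}] r3c6's peers cover all but 6 ⇒ r3c6=6.
Step 4. [r2c5∈{3}] nothing but 3 survives at r2c5, so r2c5=3.
Step 5. [r4c3∈{3,6}] across row 4, 6 lands solely at r4c3, so r4c3=6.
Step 6. [r2c3∈{1,5}] across row 2, 5 lands solely at r2c3 ⇒ r2c3=5.
Step 7. [r4c4∈{3,4}] r4c4 is the only open cell in row 4 admitting 3 ⇒ r4c4=3.
Step 8. [r6c4∈{4}] r6c4 has the single candidate 4 ⇒ r6c4=4.
Step 9. [r3c2∈{4}] nothing but 4 survives at r3c2, so r3c2=4.
Step 10. [r2c6∈{1}] nothing but 1 survives at r2c6. So r2c6=1.
Step 11. [r3c3∈{3}] nothing but 3 survives at r3c3. So r3c3=3.
Step 12. [r4c5∈{4}] only 4 remains possible at r4c5. So r4c5=4.
Step 13. [r1c3∈{1}] r1c3's peers cover all but 1. So r1c3=1.
Step 14. [r6c3∈{2}] only 2 remains possible at r6c3. So r6c3=2.
Step 15. [r4c6∈{5}] r4c6 is down to just 5 ⇒ r4c6=5.
Step 16. [r6c2∈{5}] r6c2 has the single candidate 5. So r6c2=5.
Step 17. [r2c4∈{6}] r2c4 is down to just 6 ⇒ r2c4=6.
Step 18. [r5c1∈{1}] r5c1's peers cover all but 1. So r5c1=1.
Step 19. [r6c1∈{6}] r6c1 has the single candidate 6. So r6c1=6.

Answer: 3 6 1 2 5 4 / 4 2 5 6 3 1 / 5 4 3 1 2 6 / 2 1 6 3 4 5 / 1 3 4 5 6 2 / 6 5 2 4 1 3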